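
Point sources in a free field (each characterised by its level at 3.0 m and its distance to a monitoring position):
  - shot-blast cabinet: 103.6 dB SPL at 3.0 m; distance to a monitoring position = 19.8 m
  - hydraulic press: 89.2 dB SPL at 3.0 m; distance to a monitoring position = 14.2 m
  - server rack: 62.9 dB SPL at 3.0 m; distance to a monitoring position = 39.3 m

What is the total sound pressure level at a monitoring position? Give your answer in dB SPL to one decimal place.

87.5 dB SPL

First find each source's level at the receiver (point-source: −20·log₁₀(r/r_ref)), then combine on an intensity basis.
shot-blast cabinet: 103.6 − 20·log₁₀(19.8/3.0) = 103.6 − 16.39 = 87.21 dB SPL.
hydraulic press: 89.2 − 20·log₁₀(14.2/3.0) = 89.2 − 13.50 = 75.70 dB SPL.
server rack: 62.9 − 20·log₁₀(39.3/3.0) = 62.9 − 22.35 = 40.55 dB SPL.
Σ 10^(L/10) = 5.630e+08 → L_total = 10·log₁₀(5.630e+08) = 87.51 dB SPL.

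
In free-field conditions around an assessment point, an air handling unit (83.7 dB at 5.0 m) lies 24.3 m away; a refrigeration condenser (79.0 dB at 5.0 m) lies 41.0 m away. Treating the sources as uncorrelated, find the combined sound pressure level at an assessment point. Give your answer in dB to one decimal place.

First find each source's level at the receiver (point-source: −20·log₁₀(r/r_ref)), then combine on an intensity basis.
air handling unit: 83.7 − 20·log₁₀(24.3/5.0) = 83.7 − 13.73 = 69.97 dB.
refrigeration condenser: 79.0 − 20·log₁₀(41.0/5.0) = 79.0 − 18.28 = 60.72 dB.
Σ 10^(L/10) = 1.111e+07 → L_total = 10·log₁₀(1.111e+07) = 70.46 dB.

70.5 dB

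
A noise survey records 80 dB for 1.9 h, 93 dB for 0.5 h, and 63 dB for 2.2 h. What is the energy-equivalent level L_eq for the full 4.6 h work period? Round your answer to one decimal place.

84.1 dB

L_eq = 10·log₁₀[(1/T)·Σ tᵢ·10^(Lᵢ/10)] with T = 4.6 h.
Σ tᵢ·10^(Lᵢ/10) = 1.9·10^(80/10) + 0.5·10^(93/10) + 2.2·10^(63/10) = 1.192e+09.
L_eq = 10·log₁₀(1.192e+09/4.6) = 84.14 dB.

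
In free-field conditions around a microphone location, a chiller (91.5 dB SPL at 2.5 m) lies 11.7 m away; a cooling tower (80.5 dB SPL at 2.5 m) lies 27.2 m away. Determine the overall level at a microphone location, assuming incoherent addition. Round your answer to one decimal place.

Apply inverse-square spreading to bring every level to the receiver, then sum 10^(L/10).
chiller: 91.5 − 20·log₁₀(11.7/2.5) = 91.5 − 13.40 = 78.10 dB SPL.
cooling tower: 80.5 − 20·log₁₀(27.2/2.5) = 80.5 − 20.73 = 59.77 dB SPL.
Σ 10^(L/10) = 6.544e+07 → L_total = 10·log₁₀(6.544e+07) = 78.16 dB SPL.

78.2 dB SPL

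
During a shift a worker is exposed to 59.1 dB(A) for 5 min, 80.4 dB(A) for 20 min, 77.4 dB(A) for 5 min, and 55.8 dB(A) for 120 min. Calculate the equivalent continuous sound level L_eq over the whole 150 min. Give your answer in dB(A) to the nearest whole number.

The energy average is taken in the linear domain: L_eq = 10·log₁₀[(Σ tᵢ·10^(Lᵢ/10))/T], T = 150 min.
Σ tᵢ·10^(Lᵢ/10) = 5·10^(59.1/10) + 20·10^(80.4/10) + 5·10^(77.4/10) + 120·10^(55.8/10) = 2.517e+09.
L_eq = 10·log₁₀(2.517e+09/150) = 72.25 dB(A).

72 dB(A)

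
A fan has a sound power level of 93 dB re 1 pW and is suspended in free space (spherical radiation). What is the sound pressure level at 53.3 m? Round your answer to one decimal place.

The power spreads over a sphere of area 4π·r², so L_p = L_w − 10·log₁₀(4π·r²).
4π·r² = 3.57e+04 m², 10·log₁₀ of that is 45.527 dB.
L_p = 93 − 45.527 = 47.47 dB.

47.5 dB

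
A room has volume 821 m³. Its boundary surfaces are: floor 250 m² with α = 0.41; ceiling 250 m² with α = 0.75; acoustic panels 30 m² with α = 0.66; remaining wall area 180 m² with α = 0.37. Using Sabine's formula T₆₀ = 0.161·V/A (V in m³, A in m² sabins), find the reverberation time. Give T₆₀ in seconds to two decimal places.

0.35 s

Total absorption A = 250·0.41 + 250·0.75 + 30·0.66 + 180·0.37 = 376.40 m² sabins.
T₆₀ = 0.161 × 821 / 376.40 = 0.351 s.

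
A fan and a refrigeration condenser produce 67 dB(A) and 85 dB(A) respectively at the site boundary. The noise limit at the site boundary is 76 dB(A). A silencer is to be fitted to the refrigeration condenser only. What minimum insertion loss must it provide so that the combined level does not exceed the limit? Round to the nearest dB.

Everything except the refrigeration condenser sums to 10^(67/10) = 5.012e+06 in linear terms, 67.00 dB(A).
To meet 76 dB(A) overall, the treated refrigeration condenser may contribute at most 10^(76/10) − 5.012e+06 = 3.480e+07, i.e. 75.42 dB(A).
So the refrigeration condenser must be reduced from 85 to 75.42 dB(A): IL = 9.58 dB.

10 dB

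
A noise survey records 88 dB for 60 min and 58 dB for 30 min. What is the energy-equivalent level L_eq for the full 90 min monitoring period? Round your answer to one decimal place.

L_eq = 10·log₁₀[(1/T)·Σ tᵢ·10^(Lᵢ/10)] with T = 90 min.
Σ tᵢ·10^(Lᵢ/10) = 60·10^(88/10) + 30·10^(58/10) = 3.788e+10.
L_eq = 10·log₁₀(3.788e+10/90) = 86.24 dB.

86.2 dB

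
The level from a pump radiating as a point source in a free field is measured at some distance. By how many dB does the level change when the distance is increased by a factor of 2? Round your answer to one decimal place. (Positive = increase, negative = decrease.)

-6.0 dB

With spherical spreading the level changes by −20·log₁₀(r₂/r₁).
ΔL = −20·log₁₀(2) = -6.02 dB.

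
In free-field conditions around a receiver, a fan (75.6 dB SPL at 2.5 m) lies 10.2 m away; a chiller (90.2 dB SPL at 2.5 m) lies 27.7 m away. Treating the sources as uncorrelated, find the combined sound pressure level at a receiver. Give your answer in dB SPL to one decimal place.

70.3 dB SPL

Propagate each source to the receiver with L = L_ref − 20·log₁₀(r/r_ref), then add intensities.
fan: 75.6 − 20·log₁₀(10.2/2.5) = 75.6 − 12.21 = 63.39 dB SPL.
chiller: 90.2 − 20·log₁₀(27.7/2.5) = 90.2 − 20.89 = 69.31 dB SPL.
Σ 10^(L/10) = 1.071e+07 → L_total = 10·log₁₀(1.071e+07) = 70.30 dB SPL.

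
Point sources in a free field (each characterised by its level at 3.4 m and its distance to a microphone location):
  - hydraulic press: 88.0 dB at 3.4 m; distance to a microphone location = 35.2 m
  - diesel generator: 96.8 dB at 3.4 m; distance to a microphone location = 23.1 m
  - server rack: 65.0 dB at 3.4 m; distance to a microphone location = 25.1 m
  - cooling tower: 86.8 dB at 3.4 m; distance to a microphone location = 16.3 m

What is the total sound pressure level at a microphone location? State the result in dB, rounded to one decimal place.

Propagate each source to the receiver with L = L_ref − 20·log₁₀(r/r_ref), then add intensities.
hydraulic press: 88.0 − 20·log₁₀(35.2/3.4) = 88.0 − 20.30 = 67.70 dB.
diesel generator: 96.8 − 20·log₁₀(23.1/3.4) = 96.8 − 16.64 = 80.16 dB.
server rack: 65.0 − 20·log₁₀(25.1/3.4) = 65.0 − 17.36 = 47.64 dB.
cooling tower: 86.8 − 20·log₁₀(16.3/3.4) = 86.8 − 13.61 = 73.19 dB.
Σ 10^(L/10) = 1.305e+08 → L_total = 10·log₁₀(1.305e+08) = 81.15 dB.

81.2 dB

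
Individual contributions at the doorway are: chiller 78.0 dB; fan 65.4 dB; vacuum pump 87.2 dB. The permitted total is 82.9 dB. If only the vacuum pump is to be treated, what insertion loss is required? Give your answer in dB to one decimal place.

Fixed contribution from the other sources: Σ 10^(L/10) = 10^(78.0/10) + 10^(65.4/10) = 6.656e+07 (78.23 dB).
To meet 82.9 dB overall, the treated vacuum pump may contribute at most 10^(82.9/10) − 6.656e+07 = 1.284e+08, i.e. 81.09 dB.
So the vacuum pump must be reduced from 87.2 to 81.09 dB: IL = 6.11 dB.

6.1 dB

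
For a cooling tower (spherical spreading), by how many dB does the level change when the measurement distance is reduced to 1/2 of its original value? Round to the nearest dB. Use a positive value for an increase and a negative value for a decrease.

+6 dB

Point-source spreading: ΔL = −20·log₁₀(r₂/r₁).
ΔL = −20·log₁₀(0.5) = +6.02 dB.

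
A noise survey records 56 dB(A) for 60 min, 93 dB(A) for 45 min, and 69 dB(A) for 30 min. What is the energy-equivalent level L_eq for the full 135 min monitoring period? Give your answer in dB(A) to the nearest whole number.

88 dB(A)

Weight each interval's intensity by its duration and average over T = 135 min:
Σ tᵢ·10^(Lᵢ/10) = 60·10^(56/10) + 45·10^(93/10) + 30·10^(69/10) = 9.005e+10.
L_eq = 10·log₁₀(9.005e+10/135) = 88.24 dB(A).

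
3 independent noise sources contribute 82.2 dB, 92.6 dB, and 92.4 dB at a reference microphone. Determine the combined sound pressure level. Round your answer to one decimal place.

95.7 dB

For uncorrelated sources the intensities add, so convert each level to linear form, sum, and take 10·log₁₀ of the total.
Σ 10^(L/10) = 10^(82.2/10) + 10^(92.6/10) + 10^(92.4/10) = 3.723e+09.
L_total = 10·log₁₀(3.723e+09) = 95.71 dB.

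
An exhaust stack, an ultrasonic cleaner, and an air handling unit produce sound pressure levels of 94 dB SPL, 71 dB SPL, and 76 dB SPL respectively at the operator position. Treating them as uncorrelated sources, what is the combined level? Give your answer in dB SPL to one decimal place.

Incoherent sources combine by intensity addition: L_total = 10·log₁₀(Σ 10^(L_i/10)).
Σ 10^(L/10) = 10^(94/10) + 10^(71/10) + 10^(76/10) = 2.564e+09.
L_total = 10·log₁₀(2.564e+09) = 94.09 dB SPL.

94.1 dB SPL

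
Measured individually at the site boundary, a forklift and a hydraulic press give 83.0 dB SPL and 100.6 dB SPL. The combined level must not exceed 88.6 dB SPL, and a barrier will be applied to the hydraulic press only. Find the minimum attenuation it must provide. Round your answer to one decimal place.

13.4 dB

Fixed contribution from the other source: Σ 10^(L/10) = 10^(83.0/10) = 1.995e+08 (83.00 dB SPL).
The limit corresponds to 10^(88.6/10) = 7.244e+08; subtracting the fixed part leaves 5.249e+08 for the hydraulic press, i.e. 87.20 dB SPL.
So the hydraulic press must be reduced from 100.6 to 87.20 dB SPL: IL = 13.40 dB.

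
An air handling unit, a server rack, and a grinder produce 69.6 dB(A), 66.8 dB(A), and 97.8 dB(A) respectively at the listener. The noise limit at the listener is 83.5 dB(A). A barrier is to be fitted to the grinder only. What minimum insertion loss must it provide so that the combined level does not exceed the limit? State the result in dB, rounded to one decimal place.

Everything except the grinder sums to 10^(69.6/10) + 10^(66.8/10) = 1.391e+07 in linear terms, 71.43 dB(A).
To meet 83.5 dB(A) overall, the treated grinder may contribute at most 10^(83.5/10) − 1.391e+07 = 2.100e+08, i.e. 83.22 dB(A).
Required insertion loss = 97.8 − 83.22 = 14.58 dB.

14.6 dB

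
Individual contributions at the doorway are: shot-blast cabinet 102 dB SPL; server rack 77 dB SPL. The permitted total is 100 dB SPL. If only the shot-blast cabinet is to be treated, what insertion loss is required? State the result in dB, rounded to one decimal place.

Fixed contribution from the other source: Σ 10^(L/10) = 10^(77/10) = 5.012e+07 (77.00 dB SPL).
The limit corresponds to 10^(100/10) = 1.000e+10; subtracting the fixed part leaves 9.950e+09 for the shot-blast cabinet, i.e. 99.98 dB SPL.
Required insertion loss = 102 − 99.98 = 2.02 dB.

2.0 dB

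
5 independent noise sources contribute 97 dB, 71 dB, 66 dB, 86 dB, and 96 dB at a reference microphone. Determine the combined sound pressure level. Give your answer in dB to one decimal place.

99.7 dB

Incoherent sources combine by intensity addition: L_total = 10·log₁₀(Σ 10^(L_i/10)).
Σ 10^(L/10) = 10^(97/10) + 10^(71/10) + 10^(66/10) + 10^(86/10) + 10^(96/10) = 9.408e+09.
L_total = 10·log₁₀(9.408e+09) = 99.73 dB.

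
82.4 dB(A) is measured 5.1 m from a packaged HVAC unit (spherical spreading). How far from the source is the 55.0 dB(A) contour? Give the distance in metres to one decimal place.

119.6 m

Point-source spreading drops the level by 20·log₁₀(r₂/r₁); inverting, r₂/r₁ = 10^(ΔL/20).
r₂ = 5.1·10^((82.4−55.0)/20) = 5.1·10^(27.4/20) = 119.56 m.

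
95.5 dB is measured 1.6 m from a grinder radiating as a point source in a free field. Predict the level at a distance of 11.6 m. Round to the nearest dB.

Point-source attenuation: ΔL = 20·log₁₀(r₂/r₁) = 20·log₁₀(11.6/1.6) = 17.207 dB.
L₂ = 95.5 − 20·log₁₀(11.6/1.6) = 95.5 − 17.207 = 78.29 dB.

78 dB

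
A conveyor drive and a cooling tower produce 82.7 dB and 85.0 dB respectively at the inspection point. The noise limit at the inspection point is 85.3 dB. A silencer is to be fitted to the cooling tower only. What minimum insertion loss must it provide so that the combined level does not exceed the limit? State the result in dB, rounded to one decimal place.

3.2 dB

Fixed contribution from the other source: Σ 10^(L/10) = 10^(82.7/10) = 1.862e+08 (82.70 dB).
The limit corresponds to 10^(85.3/10) = 3.388e+08; subtracting the fixed part leaves 1.526e+08 for the cooling tower, i.e. 81.84 dB.
So the cooling tower must be reduced from 85.0 to 81.84 dB: IL = 3.16 dB.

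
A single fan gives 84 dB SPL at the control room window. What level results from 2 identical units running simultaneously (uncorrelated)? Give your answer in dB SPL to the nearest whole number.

87 dB SPL

N identical incoherent sources raise the level by 10·log₁₀ N.
L_total = 84 + 10·log₁₀(2) = 84 + 3.010 = 87.01 dB SPL.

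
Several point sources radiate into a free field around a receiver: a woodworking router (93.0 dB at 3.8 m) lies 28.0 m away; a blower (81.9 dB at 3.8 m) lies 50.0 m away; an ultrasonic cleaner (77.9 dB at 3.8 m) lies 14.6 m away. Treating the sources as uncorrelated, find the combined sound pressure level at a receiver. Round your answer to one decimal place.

Apply inverse-square spreading to bring every level to the receiver, then sum 10^(L/10).
woodworking router: 93.0 − 20·log₁₀(28.0/3.8) = 93.0 − 17.35 = 75.65 dB.
blower: 81.9 − 20·log₁₀(50.0/3.8) = 81.9 − 22.38 = 59.52 dB.
ultrasonic cleaner: 77.9 − 20·log₁₀(14.6/3.8) = 77.9 − 11.69 = 66.21 dB.
Σ 10^(L/10) = 4.182e+07 → L_total = 10·log₁₀(4.182e+07) = 76.21 dB.

76.2 dB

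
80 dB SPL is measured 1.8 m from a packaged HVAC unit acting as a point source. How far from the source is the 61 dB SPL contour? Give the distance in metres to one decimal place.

16.0 m

For a point source L₁ − L₂ = 20·log₁₀(r₂/r₁), so r₂ = r₁·10^((L₁−L₂)/20).
r₂ = 1.8·10^((80−61)/20) = 1.8·10^(19.0/20) = 16.04 m.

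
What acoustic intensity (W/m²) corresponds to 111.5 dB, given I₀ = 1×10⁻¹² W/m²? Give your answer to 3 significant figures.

I/I₀ = 10^(111.5/10) = 1.413e+11, so I = 1.413e+11 × 10⁻¹² W/m².

0.141 W/m²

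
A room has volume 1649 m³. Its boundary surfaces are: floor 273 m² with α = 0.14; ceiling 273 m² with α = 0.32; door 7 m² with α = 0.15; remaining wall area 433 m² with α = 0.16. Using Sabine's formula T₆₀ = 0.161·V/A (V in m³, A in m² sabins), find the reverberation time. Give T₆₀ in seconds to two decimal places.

1.36 s

Total absorption A = 273·0.14 + 273·0.32 + 7·0.15 + 433·0.16 = 195.91 m² sabins.
T₆₀ = 0.161·V/A = 0.161·1649/195.91 = 1.355 s.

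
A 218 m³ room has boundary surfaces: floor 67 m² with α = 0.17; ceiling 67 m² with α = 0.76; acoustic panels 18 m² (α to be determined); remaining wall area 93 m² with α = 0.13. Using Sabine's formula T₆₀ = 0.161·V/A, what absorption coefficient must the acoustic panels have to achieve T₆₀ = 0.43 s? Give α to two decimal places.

0.40

From T₆₀ = 0.161·V/A, the target T₆₀ = 0.43 s needs A = 0.161·218/0.43 = 81.62 m².
Absorption from the other surfaces = 67·0.17 + 67·0.76 + 93·0.13 = 74.40 m², so the acoustic panels must supply 7.22 m² over 18 m².
α = 7.22/18 = 0.401.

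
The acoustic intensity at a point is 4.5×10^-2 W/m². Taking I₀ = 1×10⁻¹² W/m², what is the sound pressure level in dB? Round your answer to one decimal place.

Dividing by I₀ shifts the exponent by 12: I/I₀ = 4.5×10^10.
L = 10·(0.6532 + 10) = 106.53 dB.

106.5 dB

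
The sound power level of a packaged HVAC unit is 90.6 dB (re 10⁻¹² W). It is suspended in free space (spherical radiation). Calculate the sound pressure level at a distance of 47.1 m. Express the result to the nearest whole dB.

L_p = L_w − 10·log₁₀(4π·r²) with r = 47.1 m.
4π·r² = 2.788e+04 m², 10·log₁₀ of that is 44.453 dB.
L_p = 90.6 − 44.453 = 46.15 dB.

46 dB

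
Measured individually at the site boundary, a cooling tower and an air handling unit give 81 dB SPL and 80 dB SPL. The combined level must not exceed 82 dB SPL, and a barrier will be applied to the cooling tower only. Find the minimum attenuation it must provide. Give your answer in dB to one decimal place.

3.3 dB

The untreated sources together contribute 10^(80/10) = 1.000e+08, i.e. 80.00 dB SPL.
To meet 82 dB SPL overall, the treated cooling tower may contribute at most 10^(82/10) − 1.000e+08 = 5.849e+07, i.e. 77.67 dB SPL.
So the cooling tower must be reduced from 81 to 77.67 dB SPL: IL = 3.33 dB.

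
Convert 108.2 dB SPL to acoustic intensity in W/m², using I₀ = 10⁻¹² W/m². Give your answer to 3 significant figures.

L = 10·log₁₀(I/I₀) ⇒ I = I₀·10^(L/10) = 10⁻¹² × 10^10.82.

0.0661 W/m²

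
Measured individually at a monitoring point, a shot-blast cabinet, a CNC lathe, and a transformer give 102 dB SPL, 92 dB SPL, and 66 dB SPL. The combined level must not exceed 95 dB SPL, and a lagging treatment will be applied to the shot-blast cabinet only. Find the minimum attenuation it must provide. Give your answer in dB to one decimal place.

10.0 dB

Everything except the shot-blast cabinet sums to 10^(92/10) + 10^(66/10) = 1.589e+09 in linear terms, 92.01 dB SPL.
The limit corresponds to 10^(95/10) = 3.162e+09; subtracting the fixed part leaves 1.573e+09 for the shot-blast cabinet, i.e. 91.97 dB SPL.
Required insertion loss = 102 − 91.97 = 10.03 dB.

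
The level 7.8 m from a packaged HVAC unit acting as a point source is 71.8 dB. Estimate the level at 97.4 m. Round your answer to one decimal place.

49.9 dB

For a point source, L₂ = L₁ − 20·log₁₀(r₂/r₁).
L₂ = 71.8 − 20·log₁₀(97.4/7.8) = 71.8 − 21.929 = 49.87 dB.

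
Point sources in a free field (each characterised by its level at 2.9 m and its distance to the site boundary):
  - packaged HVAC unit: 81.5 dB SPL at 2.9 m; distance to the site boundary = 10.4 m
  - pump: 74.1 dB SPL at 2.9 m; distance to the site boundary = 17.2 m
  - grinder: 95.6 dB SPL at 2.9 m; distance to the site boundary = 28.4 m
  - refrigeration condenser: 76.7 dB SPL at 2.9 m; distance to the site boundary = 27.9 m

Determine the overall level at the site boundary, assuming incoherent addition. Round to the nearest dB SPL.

77 dB SPL

First find each source's level at the receiver (point-source: −20·log₁₀(r/r_ref)), then combine on an intensity basis.
packaged HVAC unit: 81.5 − 20·log₁₀(10.4/2.9) = 81.5 − 11.09 = 70.41 dB SPL.
pump: 74.1 − 20·log₁₀(17.2/2.9) = 74.1 − 15.46 = 58.64 dB SPL.
grinder: 95.6 − 20·log₁₀(28.4/2.9) = 95.6 − 19.82 = 75.78 dB SPL.
refrigeration condenser: 76.7 − 20·log₁₀(27.9/2.9) = 76.7 − 19.66 = 57.04 dB SPL.
Σ 10^(L/10) = 5.008e+07 → L_total = 10·log₁₀(5.008e+07) = 77.00 dB SPL.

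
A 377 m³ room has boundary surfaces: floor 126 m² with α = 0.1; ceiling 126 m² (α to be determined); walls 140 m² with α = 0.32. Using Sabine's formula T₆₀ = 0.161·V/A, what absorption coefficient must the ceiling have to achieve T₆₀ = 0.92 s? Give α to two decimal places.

0.07

A = 0.161·V/T₆₀ = 0.161·377/0.92 = 65.97 m² sabins.
Absorption from the other surfaces = 126·0.1 + 140·0.32 = 57.40 m², so the ceiling must supply 8.57 m² over 126 m².
α = 8.57/126 = 0.068.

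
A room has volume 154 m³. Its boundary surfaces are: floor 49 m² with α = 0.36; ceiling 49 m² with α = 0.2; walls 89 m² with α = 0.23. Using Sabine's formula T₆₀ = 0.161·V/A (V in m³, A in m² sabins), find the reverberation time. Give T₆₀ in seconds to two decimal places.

Total absorption A = 49·0.36 + 49·0.2 + 89·0.23 = 47.91 m² sabins.
T₆₀ = 0.161 × 154 / 47.91 = 0.518 s.

0.52 s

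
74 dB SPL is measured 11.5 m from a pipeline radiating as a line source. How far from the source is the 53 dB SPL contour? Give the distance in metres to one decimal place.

1447.8 m

Line-source spreading drops the level by 10·log₁₀(r₂/r₁); inverting, r₂/r₁ = 10^(ΔL/10).
r₂ = 11.5·10^((74−53)/10) = 11.5·10^(21.0/10) = 1447.76 m.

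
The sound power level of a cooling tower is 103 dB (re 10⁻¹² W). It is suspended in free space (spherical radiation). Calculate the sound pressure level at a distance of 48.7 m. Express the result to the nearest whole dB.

Free-field spherical radiation: L_p = L_w − 10·log₁₀(4π·r²), r = 48.7 m.
4π·r² = 2.98e+04 m², 10·log₁₀ of that is 44.743 dB.
L_p = 103 − 44.743 = 58.26 dB.

58 dB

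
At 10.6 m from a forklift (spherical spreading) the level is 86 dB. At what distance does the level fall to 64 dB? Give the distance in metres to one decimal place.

The 22.0 dB drop corresponds to a distance ratio of 10^(22.0/20) for a point source.
r₂ = 10.6·10^((86−64)/20) = 10.6·10^(22.0/20) = 133.45 m.

133.4 m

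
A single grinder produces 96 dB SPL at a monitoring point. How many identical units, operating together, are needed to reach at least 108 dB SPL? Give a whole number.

16

N identical sources give L₁ + 10·log₁₀ N, so require 10·log₁₀ N ≥ 108 − 96 = 12.0 dB.
N ≥ 10^(12.0/10) = 15.849, so N = 16.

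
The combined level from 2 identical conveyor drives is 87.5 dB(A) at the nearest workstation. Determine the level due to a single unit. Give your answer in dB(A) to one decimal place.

84.5 dB(A)

For N identical incoherent sources L_total = L₁ + 10·log₁₀ N, so L₁ = 87.5 − 10·log₁₀(2) = 87.5 − 3.010.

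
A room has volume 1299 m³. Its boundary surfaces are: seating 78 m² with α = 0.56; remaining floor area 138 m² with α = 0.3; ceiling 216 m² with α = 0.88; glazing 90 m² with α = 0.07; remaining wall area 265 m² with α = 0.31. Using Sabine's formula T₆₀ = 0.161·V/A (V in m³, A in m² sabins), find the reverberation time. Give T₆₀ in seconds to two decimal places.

Total absorption A = 78·0.56 + 138·0.3 + 216·0.88 + 90·0.07 + 265·0.31 = 363.61 m² sabins.
T₆₀ = 0.161 × 1299 / 363.61 = 0.575 s.

0.58 s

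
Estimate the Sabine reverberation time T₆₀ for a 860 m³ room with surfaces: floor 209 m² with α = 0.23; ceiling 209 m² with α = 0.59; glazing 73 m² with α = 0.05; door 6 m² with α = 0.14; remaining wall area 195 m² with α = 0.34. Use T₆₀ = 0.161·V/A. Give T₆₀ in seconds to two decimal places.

0.57 s

Summing Sᵢαᵢ: 209·0.23 + 209·0.59 + 73·0.05 + 6·0.14 + 195·0.34 = 242.17 m².
T₆₀ = 0.161·V/A = 0.161·860/242.17 = 0.572 s.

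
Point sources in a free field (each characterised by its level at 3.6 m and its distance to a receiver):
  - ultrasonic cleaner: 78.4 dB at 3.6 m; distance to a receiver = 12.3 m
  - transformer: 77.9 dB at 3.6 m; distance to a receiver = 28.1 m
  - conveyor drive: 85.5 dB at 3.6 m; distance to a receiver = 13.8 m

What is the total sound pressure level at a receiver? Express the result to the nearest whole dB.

75 dB

Propagate each source to the receiver with L = L_ref − 20·log₁₀(r/r_ref), then add intensities.
ultrasonic cleaner: 78.4 − 20·log₁₀(12.3/3.6) = 78.4 − 10.67 = 67.73 dB.
transformer: 77.9 − 20·log₁₀(28.1/3.6) = 77.9 − 17.85 = 60.05 dB.
conveyor drive: 85.5 − 20·log₁₀(13.8/3.6) = 85.5 − 11.67 = 73.83 dB.
Σ 10^(L/10) = 3.108e+07 → L_total = 10·log₁₀(3.108e+07) = 74.93 dB.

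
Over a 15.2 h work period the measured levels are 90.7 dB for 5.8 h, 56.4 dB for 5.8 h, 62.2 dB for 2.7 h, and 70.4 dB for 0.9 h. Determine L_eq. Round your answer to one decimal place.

L_eq = 10·log₁₀[(1/T)·Σ tᵢ·10^(Lᵢ/10)] with T = 15.2 h.
Σ tᵢ·10^(Lᵢ/10) = 5.8·10^(90.7/10) + 5.8·10^(56.4/10) + 2.7·10^(62.2/10) + 0.9·10^(70.4/10) = 6.831e+09.
L_eq = 10·log₁₀(6.831e+09/15.2) = 86.53 dB.

86.5 dB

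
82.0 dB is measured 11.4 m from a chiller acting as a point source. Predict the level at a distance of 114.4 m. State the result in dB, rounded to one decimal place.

62.0 dB

Spherical spreading from a point source gives a 20·log₁₀(r₂/r₁) drop.
L₂ = 82.0 − 20·log₁₀(114.4/11.4) = 82.0 − 20.030 = 61.97 dB.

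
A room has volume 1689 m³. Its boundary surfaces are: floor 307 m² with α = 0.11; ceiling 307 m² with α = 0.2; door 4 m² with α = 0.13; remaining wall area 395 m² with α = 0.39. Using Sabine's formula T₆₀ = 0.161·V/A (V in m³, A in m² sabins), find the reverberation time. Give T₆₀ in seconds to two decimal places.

1.09 s

Summing Sᵢαᵢ: 307·0.11 + 307·0.2 + 4·0.13 + 395·0.39 = 249.74 m².
T₆₀ = 0.161·V/A = 0.161·1689/249.74 = 1.089 s.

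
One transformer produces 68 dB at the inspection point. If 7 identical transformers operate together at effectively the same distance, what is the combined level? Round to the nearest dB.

L_total = L₁ + 10·log₁₀ N for N identical incoherent sources.
L_total = 68 + 10·log₁₀(7) = 68 + 8.451 = 76.45 dB.

76 dB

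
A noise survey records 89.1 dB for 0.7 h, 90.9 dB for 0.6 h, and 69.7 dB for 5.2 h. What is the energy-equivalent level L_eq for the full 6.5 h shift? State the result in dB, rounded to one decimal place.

83.2 dB

Weight each interval's intensity by its duration and average over T = 6.5 h:
Σ tᵢ·10^(Lᵢ/10) = 0.7·10^(89.1/10) + 0.6·10^(90.9/10) + 5.2·10^(69.7/10) = 1.356e+09.
L_eq = 10·log₁₀(1.356e+09/6.5) = 83.19 dB.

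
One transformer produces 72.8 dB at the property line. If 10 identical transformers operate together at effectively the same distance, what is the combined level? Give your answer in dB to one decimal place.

82.8 dB

L_total = L₁ + 10·log₁₀ N for N identical incoherent sources.
L_total = 72.8 + 10·log₁₀(10) = 72.8 + 10.000 = 82.80 dB.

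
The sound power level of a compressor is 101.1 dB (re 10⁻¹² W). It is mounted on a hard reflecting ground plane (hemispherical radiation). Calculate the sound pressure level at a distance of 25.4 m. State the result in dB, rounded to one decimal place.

The power spreads over a hemisphere of area 2π·r², so L_p = L_w − 10·log₁₀(2π·r²).
2π·r² = 4054 m², 10·log₁₀ of that is 36.078 dB.
L_p = 101.1 − 36.078 = 65.02 dB.

65.0 dB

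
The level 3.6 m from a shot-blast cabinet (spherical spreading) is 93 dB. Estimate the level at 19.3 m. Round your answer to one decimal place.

Point-source attenuation: ΔL = 20·log₁₀(r₂/r₁) = 20·log₁₀(19.3/3.6) = 14.585 dB.
L₂ = 93 − 20·log₁₀(19.3/3.6) = 93 − 14.585 = 78.41 dB.

78.4 dB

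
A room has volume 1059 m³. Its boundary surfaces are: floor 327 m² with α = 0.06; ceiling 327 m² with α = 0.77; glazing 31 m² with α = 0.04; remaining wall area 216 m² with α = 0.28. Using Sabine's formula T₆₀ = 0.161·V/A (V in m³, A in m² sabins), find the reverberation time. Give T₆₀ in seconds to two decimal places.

0.51 s

A = Σ Sᵢαᵢ = 327·0.06 + 327·0.77 + 31·0.04 + 216·0.28 = 333.13 m².
T₆₀ = 0.161 × 1059 / 333.13 = 0.512 s.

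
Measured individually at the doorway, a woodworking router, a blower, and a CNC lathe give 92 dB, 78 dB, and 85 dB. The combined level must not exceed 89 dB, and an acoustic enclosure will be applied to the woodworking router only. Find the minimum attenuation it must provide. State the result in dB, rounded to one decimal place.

5.8 dB

Everything except the woodworking router sums to 10^(78/10) + 10^(85/10) = 3.793e+08 in linear terms, 85.79 dB.
To meet 89 dB overall, the treated woodworking router may contribute at most 10^(89/10) − 3.793e+08 = 4.150e+08, i.e. 86.18 dB.
So the woodworking router must be reduced from 92 to 86.18 dB: IL = 5.82 dB.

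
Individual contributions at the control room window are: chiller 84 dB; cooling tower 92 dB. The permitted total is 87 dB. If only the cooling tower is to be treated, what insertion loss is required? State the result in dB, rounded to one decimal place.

8.0 dB

The untreated sources together contribute 10^(84/10) = 2.512e+08, i.e. 84.00 dB.
To meet 87 dB overall, the treated cooling tower may contribute at most 10^(87/10) − 2.512e+08 = 2.500e+08, i.e. 83.98 dB.
Required insertion loss = 92 − 83.98 = 8.02 dB.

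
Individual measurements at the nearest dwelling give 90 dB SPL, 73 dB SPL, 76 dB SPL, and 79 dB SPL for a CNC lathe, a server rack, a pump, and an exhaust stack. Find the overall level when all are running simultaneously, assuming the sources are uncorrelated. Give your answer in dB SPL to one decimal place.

90.6 dB SPL

Incoherent sources combine by intensity addition: L_total = 10·log₁₀(Σ 10^(L_i/10)).
Σ 10^(L/10) = 10^(90/10) + 10^(73/10) + 10^(76/10) + 10^(79/10) = 1.139e+09.
L_total = 10·log₁₀(1.139e+09) = 90.57 dB SPL.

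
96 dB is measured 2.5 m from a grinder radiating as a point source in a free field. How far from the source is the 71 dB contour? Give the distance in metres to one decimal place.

Point-source spreading drops the level by 20·log₁₀(r₂/r₁); inverting, r₂/r₁ = 10^(ΔL/20).
r₂ = 2.5·10^((96−71)/20) = 2.5·10^(25.0/20) = 44.46 m.

44.5 m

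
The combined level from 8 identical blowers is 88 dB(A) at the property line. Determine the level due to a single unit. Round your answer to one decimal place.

79.0 dB(A)

8 equal contributions raise the level by 10·log₁₀ 8 = 9.031 dB, so each unit alone gives 88 − 9.031.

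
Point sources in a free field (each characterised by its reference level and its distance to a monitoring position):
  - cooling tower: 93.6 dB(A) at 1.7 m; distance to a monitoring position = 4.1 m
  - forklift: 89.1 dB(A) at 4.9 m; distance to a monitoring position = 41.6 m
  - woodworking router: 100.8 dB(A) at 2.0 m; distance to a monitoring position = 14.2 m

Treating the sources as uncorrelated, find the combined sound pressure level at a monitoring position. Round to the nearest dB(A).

First find each source's level at the receiver (point-source: −20·log₁₀(r/r_ref)), then combine on an intensity basis.
cooling tower: 93.6 − 20·log₁₀(4.1/1.7) = 93.6 − 7.65 = 85.95 dB(A).
forklift: 89.1 − 20·log₁₀(41.6/4.9) = 89.1 − 18.58 = 70.52 dB(A).
woodworking router: 100.8 − 20·log₁₀(14.2/2.0) = 100.8 − 17.03 = 83.77 dB(A).
Σ 10^(L/10) = 6.436e+08 → L_total = 10·log₁₀(6.436e+08) = 88.09 dB(A).

88 dB(A)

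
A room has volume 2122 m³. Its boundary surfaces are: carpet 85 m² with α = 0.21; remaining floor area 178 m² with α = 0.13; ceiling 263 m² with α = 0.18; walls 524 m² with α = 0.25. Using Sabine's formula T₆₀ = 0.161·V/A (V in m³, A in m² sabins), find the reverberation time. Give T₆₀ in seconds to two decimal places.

Summing Sᵢαᵢ: 85·0.21 + 178·0.13 + 263·0.18 + 524·0.25 = 219.33 m².
T₆₀ = 0.161 × 2122 / 219.33 = 1.558 s.

1.56 s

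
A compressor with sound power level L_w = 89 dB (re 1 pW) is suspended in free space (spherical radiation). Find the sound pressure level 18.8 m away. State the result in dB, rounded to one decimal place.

Free-field spherical radiation: L_p = L_w − 10·log₁₀(4π·r²), r = 18.8 m.
4π·r² = 4441 m², 10·log₁₀ of that is 36.475 dB.
L_p = 89 − 36.475 = 52.52 dB.

52.5 dB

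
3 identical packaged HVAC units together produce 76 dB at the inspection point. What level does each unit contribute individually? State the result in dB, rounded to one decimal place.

For N identical incoherent sources L_total = L₁ + 10·log₁₀ N, so L₁ = 76 − 10·log₁₀(3) = 76 − 4.771.

71.2 dB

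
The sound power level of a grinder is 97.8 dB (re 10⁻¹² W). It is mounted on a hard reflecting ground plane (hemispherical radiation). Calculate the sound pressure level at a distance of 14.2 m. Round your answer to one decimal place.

Free-field hemispherical radiation: L_p = L_w − 10·log₁₀(2π·r²), r = 14.2 m.
2π·r² = 1267 m², 10·log₁₀ of that is 31.028 dB.
L_p = 97.8 − 31.028 = 66.77 dB.

66.8 dB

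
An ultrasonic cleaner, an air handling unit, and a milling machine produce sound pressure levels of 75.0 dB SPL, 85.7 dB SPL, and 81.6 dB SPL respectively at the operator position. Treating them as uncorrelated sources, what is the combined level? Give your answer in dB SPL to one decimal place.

87.4 dB SPL

Incoherent sources combine by intensity addition: L_total = 10·log₁₀(Σ 10^(L_i/10)).
Σ 10^(L/10) = 10^(75.0/10) + 10^(85.7/10) + 10^(81.6/10) = 5.477e+08.
L_total = 10·log₁₀(5.477e+08) = 87.39 dB SPL.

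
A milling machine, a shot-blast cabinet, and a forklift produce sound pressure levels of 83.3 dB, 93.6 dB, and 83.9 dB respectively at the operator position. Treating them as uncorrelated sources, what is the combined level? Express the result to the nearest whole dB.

94 dB

Incoherent sources combine by intensity addition: L_total = 10·log₁₀(Σ 10^(L_i/10)).
Σ 10^(L/10) = 10^(83.3/10) + 10^(93.6/10) + 10^(83.9/10) = 2.750e+09.
L_total = 10·log₁₀(2.750e+09) = 94.39 dB.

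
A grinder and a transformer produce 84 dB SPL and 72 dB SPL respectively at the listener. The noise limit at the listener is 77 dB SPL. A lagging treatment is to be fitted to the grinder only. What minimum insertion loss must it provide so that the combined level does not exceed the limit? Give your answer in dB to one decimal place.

8.7 dB

Everything except the grinder sums to 10^(72/10) = 1.585e+07 in linear terms, 72.00 dB SPL.
The limit corresponds to 10^(77/10) = 5.012e+07; subtracting the fixed part leaves 3.427e+07 for the grinder, i.e. 75.35 dB SPL.
So the grinder must be reduced from 84 to 75.35 dB SPL: IL = 8.65 dB.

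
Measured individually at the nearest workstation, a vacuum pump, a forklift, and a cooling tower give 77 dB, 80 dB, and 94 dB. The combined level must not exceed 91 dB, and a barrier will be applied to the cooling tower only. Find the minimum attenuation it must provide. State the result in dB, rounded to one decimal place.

3.6 dB

The untreated sources together contribute 10^(77/10) + 10^(80/10) = 1.501e+08, i.e. 81.76 dB.
To meet 91 dB overall, the treated cooling tower may contribute at most 10^(91/10) − 1.501e+08 = 1.109e+09, i.e. 90.45 dB.
Required insertion loss = 94 − 90.45 = 3.55 dB.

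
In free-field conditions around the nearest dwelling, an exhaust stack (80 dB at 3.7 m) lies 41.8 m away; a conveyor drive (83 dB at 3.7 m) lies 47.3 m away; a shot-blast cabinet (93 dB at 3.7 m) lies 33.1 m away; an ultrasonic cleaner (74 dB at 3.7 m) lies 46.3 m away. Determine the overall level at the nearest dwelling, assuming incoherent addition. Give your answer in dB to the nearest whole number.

74 dB

Apply inverse-square spreading to bring every level to the receiver, then sum 10^(L/10).
exhaust stack: 80 − 20·log₁₀(41.8/3.7) = 80 − 21.06 = 58.94 dB.
conveyor drive: 83 − 20·log₁₀(47.3/3.7) = 83 − 22.13 = 60.87 dB.
shot-blast cabinet: 93 − 20·log₁₀(33.1/3.7) = 93 − 19.03 = 73.97 dB.
ultrasonic cleaner: 74 − 20·log₁₀(46.3/3.7) = 74 − 21.95 = 52.05 dB.
Σ 10^(L/10) = 2.710e+07 → L_total = 10·log₁₀(2.710e+07) = 74.33 dB.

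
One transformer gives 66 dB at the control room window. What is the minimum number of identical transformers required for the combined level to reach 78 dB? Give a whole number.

The shortfall is 78 − 66 = 12.0 dB, and N units add 10·log₁₀ N, so need 10·log₁₀ N ≥ 12.0.
N ≥ 10^(12.0/10) = 15.849, so N = 16.

16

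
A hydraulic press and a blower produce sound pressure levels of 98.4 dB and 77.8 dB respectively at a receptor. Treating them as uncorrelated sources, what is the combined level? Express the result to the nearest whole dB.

For uncorrelated sources the intensities add, so convert each level to linear form, sum, and take 10·log₁₀ of the total.
Σ 10^(L/10) = 10^(98.4/10) + 10^(77.8/10) = 6.979e+09.
L_total = 10·log₁₀(6.979e+09) = 98.44 dB.

98 dB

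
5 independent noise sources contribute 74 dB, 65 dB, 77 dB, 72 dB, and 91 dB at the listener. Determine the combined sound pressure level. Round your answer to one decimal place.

91.3 dB

Incoherent sources combine by intensity addition: L_total = 10·log₁₀(Σ 10^(L_i/10)).
Σ 10^(L/10) = 10^(74/10) + 10^(65/10) + 10^(77/10) + 10^(72/10) + 10^(91/10) = 1.353e+09.
L_total = 10·log₁₀(1.353e+09) = 91.31 dB.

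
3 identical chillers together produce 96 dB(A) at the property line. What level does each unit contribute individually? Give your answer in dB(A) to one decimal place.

91.2 dB(A)

Dividing the total intensity by 3 lowers the level by 10·log₁₀ 3 = 4.771 dB: L₁ = 96 − 4.771.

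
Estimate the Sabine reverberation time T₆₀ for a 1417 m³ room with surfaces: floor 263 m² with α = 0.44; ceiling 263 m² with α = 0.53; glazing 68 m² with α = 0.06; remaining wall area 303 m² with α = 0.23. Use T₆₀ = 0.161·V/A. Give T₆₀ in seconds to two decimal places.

0.69 s

Summing Sᵢαᵢ: 263·0.44 + 263·0.53 + 68·0.06 + 303·0.23 = 328.88 m².
T₆₀ = 0.161 × 1417 / 328.88 = 0.694 s.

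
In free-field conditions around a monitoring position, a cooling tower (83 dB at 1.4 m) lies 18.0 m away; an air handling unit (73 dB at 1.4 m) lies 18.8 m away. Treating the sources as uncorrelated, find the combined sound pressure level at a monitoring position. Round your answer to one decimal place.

Apply inverse-square spreading to bring every level to the receiver, then sum 10^(L/10).
cooling tower: 83 − 20·log₁₀(18.0/1.4) = 83 − 22.18 = 60.82 dB.
air handling unit: 73 − 20·log₁₀(18.8/1.4) = 73 − 22.56 = 50.44 dB.
Σ 10^(L/10) = 1.318e+06 → L_total = 10·log₁₀(1.318e+06) = 61.20 dB.

61.2 dB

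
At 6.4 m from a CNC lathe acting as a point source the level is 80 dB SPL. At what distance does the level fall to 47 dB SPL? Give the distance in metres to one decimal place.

285.9 m

For a point source L₁ − L₂ = 20·log₁₀(r₂/r₁), so r₂ = r₁·10^((L₁−L₂)/20).
r₂ = 6.4·10^((80−47)/20) = 6.4·10^(33.0/20) = 285.88 m.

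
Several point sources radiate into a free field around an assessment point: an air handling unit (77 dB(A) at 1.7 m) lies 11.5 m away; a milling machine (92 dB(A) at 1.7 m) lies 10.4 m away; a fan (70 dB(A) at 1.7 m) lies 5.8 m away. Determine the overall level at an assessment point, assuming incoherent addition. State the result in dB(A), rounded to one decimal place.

Propagate each source to the receiver with L = L_ref − 20·log₁₀(r/r_ref), then add intensities.
air handling unit: 77 − 20·log₁₀(11.5/1.7) = 77 − 16.60 = 60.40 dB(A).
milling machine: 92 − 20·log₁₀(10.4/1.7) = 92 − 15.73 = 76.27 dB(A).
fan: 70 − 20·log₁₀(5.8/1.7) = 70 − 10.66 = 59.34 dB(A).
Σ 10^(L/10) = 4.430e+07 → L_total = 10·log₁₀(4.430e+07) = 76.46 dB(A).

76.5 dB(A)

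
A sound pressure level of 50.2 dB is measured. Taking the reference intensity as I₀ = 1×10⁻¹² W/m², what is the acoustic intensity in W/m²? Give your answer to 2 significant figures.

I = I₀·10^(L/10) = 10⁻¹² × 10^(50.2/10) = 10^(-6.980).

1.0e-07 W/m²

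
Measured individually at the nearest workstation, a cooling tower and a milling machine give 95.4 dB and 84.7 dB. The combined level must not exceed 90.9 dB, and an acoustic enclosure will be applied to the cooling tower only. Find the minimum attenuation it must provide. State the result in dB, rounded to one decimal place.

5.7 dB

Everything except the cooling tower sums to 10^(84.7/10) = 2.951e+08 in linear terms, 84.70 dB.
The limit corresponds to 10^(90.9/10) = 1.230e+09; subtracting the fixed part leaves 9.351e+08 for the cooling tower, i.e. 89.71 dB.
So the cooling tower must be reduced from 95.4 to 89.71 dB: IL = 5.69 dB.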